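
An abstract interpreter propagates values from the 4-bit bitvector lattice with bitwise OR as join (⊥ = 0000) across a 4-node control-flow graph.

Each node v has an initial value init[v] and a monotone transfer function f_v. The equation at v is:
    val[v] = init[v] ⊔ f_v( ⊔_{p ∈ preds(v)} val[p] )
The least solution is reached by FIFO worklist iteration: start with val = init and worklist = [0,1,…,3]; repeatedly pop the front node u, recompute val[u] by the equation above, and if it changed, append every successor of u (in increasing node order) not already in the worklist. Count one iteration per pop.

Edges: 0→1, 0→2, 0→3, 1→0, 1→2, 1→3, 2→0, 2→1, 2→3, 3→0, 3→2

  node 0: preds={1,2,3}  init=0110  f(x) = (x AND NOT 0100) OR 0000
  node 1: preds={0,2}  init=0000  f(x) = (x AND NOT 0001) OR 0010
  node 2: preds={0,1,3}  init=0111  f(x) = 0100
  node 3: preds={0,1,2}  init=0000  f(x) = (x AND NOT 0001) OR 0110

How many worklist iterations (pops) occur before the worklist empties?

6

Trace (6 dequeues):
  [1] u=0 | in 0111 | out 0111 | prev 0110 | push {}
  [2] u=1 | in 0111 | out 0110 | prev 0000 | push {0}
  [3] u=2 | in 0111 | out 0111 | ==
  [4] u=3 | in 0111 | out 0110 | prev 0000 | push {2}
  [5] u=0 | in 0111 | out 0111 | ==
  [6] u=2 | in 0111 | out 0111 | ==

Converged values:
  [0] 0111
  [1] 0110
  [2] 0111
  [3] 0110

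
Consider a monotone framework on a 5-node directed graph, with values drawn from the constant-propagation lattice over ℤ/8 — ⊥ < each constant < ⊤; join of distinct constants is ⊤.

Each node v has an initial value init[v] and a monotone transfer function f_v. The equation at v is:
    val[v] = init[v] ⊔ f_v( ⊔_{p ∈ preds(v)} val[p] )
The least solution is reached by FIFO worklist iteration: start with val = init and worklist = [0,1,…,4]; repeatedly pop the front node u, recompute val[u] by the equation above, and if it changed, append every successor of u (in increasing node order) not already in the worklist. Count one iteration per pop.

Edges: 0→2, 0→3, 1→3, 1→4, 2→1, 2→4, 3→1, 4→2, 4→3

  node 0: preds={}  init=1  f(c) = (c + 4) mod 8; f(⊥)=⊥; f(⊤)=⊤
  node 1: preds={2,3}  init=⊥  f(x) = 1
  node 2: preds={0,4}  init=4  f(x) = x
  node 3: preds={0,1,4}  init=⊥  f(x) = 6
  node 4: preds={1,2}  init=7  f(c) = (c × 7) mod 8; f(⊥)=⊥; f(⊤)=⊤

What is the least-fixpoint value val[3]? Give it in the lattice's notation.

6

Worklist (8 pops):
  #1 pop 0: in=⊥ → 1 (no change)
  #2 pop 1: in=4 → 1 (was ⊥); enqueue []
  #3 pop 2: in=⊤ → ⊤ (was 4); enqueue [1]
  #4 pop 3: in=⊤ → 6 (was ⊥); enqueue []
  #5 pop 4: in=⊤ → ⊤ (was 7); enqueue [2,3]
  #6 pop 1: in=⊤ → 1 (no change)
  #7 pop 2: in=⊤ → ⊤ (no change)
  #8 pop 3: in=⊤ → 6 (no change)

Fixpoint:
  val[0] = 1
  val[1] = 1
  val[2] = ⊤
  val[3] = 6
  val[4] = ⊤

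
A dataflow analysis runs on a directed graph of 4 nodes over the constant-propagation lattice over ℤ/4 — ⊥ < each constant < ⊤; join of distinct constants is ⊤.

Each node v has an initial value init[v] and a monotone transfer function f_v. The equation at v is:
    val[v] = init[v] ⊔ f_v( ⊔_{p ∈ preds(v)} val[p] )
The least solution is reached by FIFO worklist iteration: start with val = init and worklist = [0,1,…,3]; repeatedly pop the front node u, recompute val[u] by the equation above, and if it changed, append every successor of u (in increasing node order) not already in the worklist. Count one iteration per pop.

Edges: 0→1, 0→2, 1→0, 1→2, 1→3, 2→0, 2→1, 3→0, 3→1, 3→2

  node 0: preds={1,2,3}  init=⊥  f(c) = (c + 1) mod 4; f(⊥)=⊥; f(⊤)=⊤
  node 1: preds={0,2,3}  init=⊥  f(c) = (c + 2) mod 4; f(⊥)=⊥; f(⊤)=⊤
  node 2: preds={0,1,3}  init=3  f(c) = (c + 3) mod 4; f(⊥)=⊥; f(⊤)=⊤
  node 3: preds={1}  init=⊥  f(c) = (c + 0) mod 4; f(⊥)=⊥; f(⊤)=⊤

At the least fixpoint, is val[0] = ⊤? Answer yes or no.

yes

Trace (7 dequeues):
  [1] u=0 | in 3 | out 0 | prev ⊥ | push {}
  [2] u=1 | in ⊤ | out ⊤ | prev ⊥ | push {0}
  [3] u=2 | in ⊤ | out ⊤ | prev 3 | push {1}
  [4] u=3 | in ⊤ | out ⊤ | prev ⊥ | push {2}
  [5] u=0 | in ⊤ | out ⊤ | prev 0 | push {}
  [6] u=1 | in ⊤ | out ⊤ | ==
  [7] u=2 | in ⊤ | out ⊤ | ==

Converged values:
  [0] ⊤
  [1] ⊤
  [2] ⊤
  [3] ⊤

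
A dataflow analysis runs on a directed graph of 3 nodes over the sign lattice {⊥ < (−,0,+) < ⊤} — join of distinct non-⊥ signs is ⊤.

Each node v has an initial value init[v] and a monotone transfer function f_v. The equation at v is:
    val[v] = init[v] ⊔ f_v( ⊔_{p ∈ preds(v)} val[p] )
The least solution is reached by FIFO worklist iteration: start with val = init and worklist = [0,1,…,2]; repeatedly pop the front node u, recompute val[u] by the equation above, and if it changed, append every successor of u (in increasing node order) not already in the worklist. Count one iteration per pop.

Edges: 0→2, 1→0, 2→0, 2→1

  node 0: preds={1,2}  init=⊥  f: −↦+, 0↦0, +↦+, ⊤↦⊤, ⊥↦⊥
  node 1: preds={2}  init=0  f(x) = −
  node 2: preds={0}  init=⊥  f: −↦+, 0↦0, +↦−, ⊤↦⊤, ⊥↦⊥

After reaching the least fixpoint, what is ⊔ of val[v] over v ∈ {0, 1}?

⊤

Worklist (8 pops):
  #1 pop 0: in=0 → 0 (was ⊥); enqueue []
  #2 pop 1: in=⊥ → ⊤ (was 0); enqueue [0]
  #3 pop 2: in=0 → 0 (was ⊥); enqueue [1]
  #4 pop 0: in=⊤ → ⊤ (was 0); enqueue [2]
  #5 pop 1: in=0 → ⊤ (no change)
  #6 pop 2: in=⊤ → ⊤ (was 0); enqueue [0,1]
  #7 pop 0: in=⊤ → ⊤ (no change)
  #8 pop 1: in=⊤ → ⊤ (no change)

Fixpoint:
  val[0] = ⊤
  val[1] = ⊤
  val[2] = ⊤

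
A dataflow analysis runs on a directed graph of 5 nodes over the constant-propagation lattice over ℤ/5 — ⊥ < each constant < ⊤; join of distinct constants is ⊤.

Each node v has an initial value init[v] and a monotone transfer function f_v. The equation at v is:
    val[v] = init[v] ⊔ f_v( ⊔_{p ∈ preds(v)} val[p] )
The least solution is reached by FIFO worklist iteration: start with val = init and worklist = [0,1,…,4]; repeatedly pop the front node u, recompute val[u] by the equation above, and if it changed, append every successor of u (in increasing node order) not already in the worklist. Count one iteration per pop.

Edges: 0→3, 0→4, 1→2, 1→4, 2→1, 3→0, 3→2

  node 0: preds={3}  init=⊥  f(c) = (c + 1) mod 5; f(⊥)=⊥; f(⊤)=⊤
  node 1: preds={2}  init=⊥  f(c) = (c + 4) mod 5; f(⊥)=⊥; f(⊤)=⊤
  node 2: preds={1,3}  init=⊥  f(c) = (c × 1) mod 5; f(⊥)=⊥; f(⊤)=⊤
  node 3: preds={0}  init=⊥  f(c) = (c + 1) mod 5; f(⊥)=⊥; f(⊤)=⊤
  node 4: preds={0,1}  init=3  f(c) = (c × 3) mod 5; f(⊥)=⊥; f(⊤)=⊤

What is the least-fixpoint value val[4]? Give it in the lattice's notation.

Worklist (5 pops):
  #1 pop 0: in=⊥ → ⊥ (no change)
  #2 pop 1: in=⊥ → ⊥ (no change)
  #3 pop 2: in=⊥ → ⊥ (no change)
  #4 pop 3: in=⊥ → ⊥ (no change)
  #5 pop 4: in=⊥ → 3 (no change)

Fixpoint:
  val[0] = ⊥
  val[1] = ⊥
  val[2] = ⊥
  val[3] = ⊥
  val[4] = 3

3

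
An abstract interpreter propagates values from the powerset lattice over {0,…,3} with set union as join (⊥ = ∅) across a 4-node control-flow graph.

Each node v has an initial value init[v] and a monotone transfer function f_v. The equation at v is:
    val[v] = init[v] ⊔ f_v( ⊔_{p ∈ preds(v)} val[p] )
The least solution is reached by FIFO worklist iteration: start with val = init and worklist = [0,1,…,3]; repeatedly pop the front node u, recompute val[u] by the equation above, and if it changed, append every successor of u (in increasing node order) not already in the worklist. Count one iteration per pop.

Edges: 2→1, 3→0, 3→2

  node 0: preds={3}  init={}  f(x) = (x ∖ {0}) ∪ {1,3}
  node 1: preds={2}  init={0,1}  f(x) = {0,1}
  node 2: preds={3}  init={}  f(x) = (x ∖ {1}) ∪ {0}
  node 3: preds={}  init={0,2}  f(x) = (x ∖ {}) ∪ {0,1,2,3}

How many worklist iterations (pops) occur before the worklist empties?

8

Worklist (8 pops):
  #1 pop 0: in={0,2} → {1,2,3} (was {}); enqueue []
  #2 pop 1: in={} → {0,1} (no change)
  #3 pop 2: in={0,2} → {0,2} (was {}); enqueue [1]
  #4 pop 3: in={} → {0,1,2,3} (was {0,2}); enqueue [0,2]
  #5 pop 1: in={0,2} → {0,1} (no change)
  #6 pop 0: in={0,1,2,3} → {1,2,3} (no change)
  #7 pop 2: in={0,1,2,3} → {0,2,3} (was {0,2}); enqueue [1]
  #8 pop 1: in={0,2,3} → {0,1} (no change)

Fixpoint:
  val[0] = {1,2,3}
  val[1] = {0,1}
  val[2] = {0,2,3}
  val[3] = {0,1,2,3}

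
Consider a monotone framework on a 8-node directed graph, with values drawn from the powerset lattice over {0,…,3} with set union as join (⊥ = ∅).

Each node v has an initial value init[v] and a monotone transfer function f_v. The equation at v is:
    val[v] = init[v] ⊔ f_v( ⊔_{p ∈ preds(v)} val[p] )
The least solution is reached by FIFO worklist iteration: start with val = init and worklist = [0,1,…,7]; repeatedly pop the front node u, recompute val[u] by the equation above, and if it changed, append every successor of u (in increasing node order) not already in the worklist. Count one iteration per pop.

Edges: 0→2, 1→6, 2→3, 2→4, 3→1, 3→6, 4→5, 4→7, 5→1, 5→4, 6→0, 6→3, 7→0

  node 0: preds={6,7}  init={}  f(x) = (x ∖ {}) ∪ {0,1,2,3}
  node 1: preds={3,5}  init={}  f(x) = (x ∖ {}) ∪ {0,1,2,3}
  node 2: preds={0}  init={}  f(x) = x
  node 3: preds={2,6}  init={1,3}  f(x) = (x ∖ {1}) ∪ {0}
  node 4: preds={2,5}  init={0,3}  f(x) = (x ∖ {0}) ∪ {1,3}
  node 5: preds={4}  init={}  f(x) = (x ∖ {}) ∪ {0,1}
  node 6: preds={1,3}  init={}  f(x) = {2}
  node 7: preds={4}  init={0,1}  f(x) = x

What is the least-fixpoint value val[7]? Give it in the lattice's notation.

Worklist (12 pops):
  #1 pop 0: in={0,1} → {0,1,2,3} (was {}); enqueue []
  #2 pop 1: in={1,3} → {0,1,2,3} (was {}); enqueue []
  #3 pop 2: in={0,1,2,3} → {0,1,2,3} (was {}); enqueue []
  #4 pop 3: in={0,1,2,3} → {0,1,2,3} (was {1,3}); enqueue [1]
  #5 pop 4: in={0,1,2,3} → {0,1,2,3} (was {0,3}); enqueue []
  #6 pop 5: in={0,1,2,3} → {0,1,2,3} (was {}); enqueue [4]
  #7 pop 6: in={0,1,2,3} → {2} (was {}); enqueue [0,3]
  #8 pop 7: in={0,1,2,3} → {0,1,2,3} (was {0,1}); enqueue []
  #9 pop 1: in={0,1,2,3} → {0,1,2,3} (no change)
  #10 pop 4: in={0,1,2,3} → {0,1,2,3} (no change)
  #11 pop 0: in={0,1,2,3} → {0,1,2,3} (no change)
  #12 pop 3: in={0,1,2,3} → {0,1,2,3} (no change)

Fixpoint:
  val[0] = {0,1,2,3}
  val[1] = {0,1,2,3}
  val[2] = {0,1,2,3}
  val[3] = {0,1,2,3}
  val[4] = {0,1,2,3}
  val[5] = {0,1,2,3}
  val[6] = {2}
  val[7] = {0,1,2,3}

{0,1,2,3}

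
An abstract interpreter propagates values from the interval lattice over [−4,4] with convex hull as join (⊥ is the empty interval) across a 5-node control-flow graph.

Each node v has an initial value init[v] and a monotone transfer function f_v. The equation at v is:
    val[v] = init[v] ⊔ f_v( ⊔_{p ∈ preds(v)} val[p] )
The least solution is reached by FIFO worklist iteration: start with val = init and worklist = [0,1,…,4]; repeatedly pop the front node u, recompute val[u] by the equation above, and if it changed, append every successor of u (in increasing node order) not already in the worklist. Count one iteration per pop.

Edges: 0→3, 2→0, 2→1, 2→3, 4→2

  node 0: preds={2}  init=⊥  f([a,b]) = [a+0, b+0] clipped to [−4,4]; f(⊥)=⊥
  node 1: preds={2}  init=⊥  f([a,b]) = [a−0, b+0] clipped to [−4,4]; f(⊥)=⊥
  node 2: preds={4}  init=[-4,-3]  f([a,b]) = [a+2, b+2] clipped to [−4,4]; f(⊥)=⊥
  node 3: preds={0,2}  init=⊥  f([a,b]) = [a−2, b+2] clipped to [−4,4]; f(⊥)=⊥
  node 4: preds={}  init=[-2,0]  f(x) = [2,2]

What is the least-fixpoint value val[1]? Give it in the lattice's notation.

[-4,4]

Trace (12 dequeues):
  [1] u=0 | in [-4,-3] | out [-4,-3] | prev ⊥ | push {}
  [2] u=1 | in [-4,-3] | out [-4,-3] | prev ⊥ | push {}
  [3] u=2 | in [-2,0] | out [-4,2] | prev [-4,-3] | push {0,1}
  [4] u=3 | in [-4,2] | out [-4,4] | prev ⊥ | push {}
  [5] u=4 | in ⊥ | out [-2,2] | prev [-2,0] | push {2}
  [6] u=0 | in [-4,2] | out [-4,2] | prev [-4,-3] | push {3}
  [7] u=1 | in [-4,2] | out [-4,2] | prev [-4,-3] | push {}
  [8] u=2 | in [-2,2] | out [-4,4] | prev [-4,2] | push {0,1}
  [9] u=3 | in [-4,4] | out [-4,4] | ==
  [10] u=0 | in [-4,4] | out [-4,4] | prev [-4,2] | push {3}
  [11] u=1 | in [-4,4] | out [-4,4] | prev [-4,2] | push {}
  [12] u=3 | in [-4,4] | out [-4,4] | ==

Converged values:
  [0] [-4,4]
  [1] [-4,4]
  [2] [-4,4]
  [3] [-4,4]
  [4] [-2,2]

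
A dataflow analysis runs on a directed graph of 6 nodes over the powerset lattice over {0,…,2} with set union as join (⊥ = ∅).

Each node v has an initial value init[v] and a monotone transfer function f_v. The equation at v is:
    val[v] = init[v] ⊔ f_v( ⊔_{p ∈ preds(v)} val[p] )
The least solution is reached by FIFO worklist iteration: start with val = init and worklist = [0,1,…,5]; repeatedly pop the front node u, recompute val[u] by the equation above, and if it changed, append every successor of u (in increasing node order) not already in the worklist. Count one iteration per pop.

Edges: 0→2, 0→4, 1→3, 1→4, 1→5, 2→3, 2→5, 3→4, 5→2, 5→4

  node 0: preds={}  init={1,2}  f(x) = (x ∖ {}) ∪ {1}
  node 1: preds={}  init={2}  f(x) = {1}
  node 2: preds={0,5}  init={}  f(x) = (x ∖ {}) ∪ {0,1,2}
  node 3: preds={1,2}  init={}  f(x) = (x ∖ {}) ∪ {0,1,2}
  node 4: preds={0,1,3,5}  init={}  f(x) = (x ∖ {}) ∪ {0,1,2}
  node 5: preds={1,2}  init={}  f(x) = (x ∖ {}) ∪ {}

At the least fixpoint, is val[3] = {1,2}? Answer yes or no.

Iteration log — 8 steps:
  step 1. node 0  ⊔preds={}  new={1,2}  stable
  step 2. node 1  ⊔preds={}  new={1,2}  old={2}  +wl: 
  step 3. node 2  ⊔preds={1,2}  new={0,1,2}  old={}  +wl: 
  step 4. node 3  ⊔preds={0,1,2}  new={0,1,2}  old={}  +wl: 
  step 5. node 4  ⊔preds={0,1,2}  new={0,1,2}  old={}  +wl: 
  step 6. node 5  ⊔preds={0,1,2}  new={0,1,2}  old={}  +wl: 2,4
  step 7. node 2  ⊔preds={0,1,2}  new={0,1,2}  stable
  step 8. node 4  ⊔preds={0,1,2}  new={0,1,2}  stable

Least fixpoint reached:
  node 0: {1,2}
  node 1: {1,2}
  node 2: {0,1,2}
  node 3: {0,1,2}
  node 4: {0,1,2}
  node 5: {0,1,2}

no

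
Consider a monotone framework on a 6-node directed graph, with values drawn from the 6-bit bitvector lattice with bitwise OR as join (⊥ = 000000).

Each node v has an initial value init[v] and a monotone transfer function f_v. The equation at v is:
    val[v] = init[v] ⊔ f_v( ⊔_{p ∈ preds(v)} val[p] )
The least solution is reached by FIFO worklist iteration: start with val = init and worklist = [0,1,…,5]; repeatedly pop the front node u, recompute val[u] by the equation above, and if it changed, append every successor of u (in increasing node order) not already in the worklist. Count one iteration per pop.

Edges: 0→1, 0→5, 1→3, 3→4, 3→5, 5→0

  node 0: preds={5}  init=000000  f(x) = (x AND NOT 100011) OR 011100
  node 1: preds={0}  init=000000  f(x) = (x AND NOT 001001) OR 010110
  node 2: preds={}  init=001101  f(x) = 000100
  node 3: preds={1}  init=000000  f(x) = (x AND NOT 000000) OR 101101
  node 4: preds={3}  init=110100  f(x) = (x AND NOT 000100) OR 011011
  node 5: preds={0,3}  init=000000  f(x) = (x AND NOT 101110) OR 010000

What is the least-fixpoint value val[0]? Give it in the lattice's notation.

011100

Iteration log — 7 steps:
  step 1. node 0  ⊔preds=000000  new=011100  old=000000  +wl: 
  step 2. node 1  ⊔preds=011100  new=010110  old=000000  +wl: 
  step 3. node 2  ⊔preds=000000  new=001101  stable
  step 4. node 3  ⊔preds=010110  new=111111  old=000000  +wl: 
  step 5. node 4  ⊔preds=111111  new=111111  old=110100  +wl: 
  step 6. node 5  ⊔preds=111111  new=010001  old=000000  +wl: 0
  step 7. node 0  ⊔preds=010001  new=011100  stable

Least fixpoint reached:
  node 0: 011100
  node 1: 010110
  node 2: 001101
  node 3: 111111
  node 4: 111111
  node 5: 010001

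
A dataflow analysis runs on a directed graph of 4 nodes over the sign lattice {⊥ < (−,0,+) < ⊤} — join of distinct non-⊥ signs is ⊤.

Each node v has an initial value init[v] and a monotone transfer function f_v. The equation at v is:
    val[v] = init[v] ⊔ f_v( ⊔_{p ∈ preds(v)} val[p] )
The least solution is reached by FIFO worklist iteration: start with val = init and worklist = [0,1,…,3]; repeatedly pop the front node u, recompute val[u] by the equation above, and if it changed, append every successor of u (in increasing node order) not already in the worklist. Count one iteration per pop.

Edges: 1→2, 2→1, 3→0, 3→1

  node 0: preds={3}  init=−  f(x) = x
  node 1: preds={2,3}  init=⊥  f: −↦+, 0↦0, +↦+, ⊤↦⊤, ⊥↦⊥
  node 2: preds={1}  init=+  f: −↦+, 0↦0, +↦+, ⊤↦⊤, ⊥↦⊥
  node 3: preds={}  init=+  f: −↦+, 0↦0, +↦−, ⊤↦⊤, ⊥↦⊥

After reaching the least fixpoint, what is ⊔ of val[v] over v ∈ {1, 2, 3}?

+

Worklist (4 pops):
  #1 pop 0: in=+ → ⊤ (was −); enqueue []
  #2 pop 1: in=+ → + (was ⊥); enqueue []
  #3 pop 2: in=+ → + (no change)
  #4 pop 3: in=⊥ → + (no change)

Fixpoint:
  val[0] = ⊤
  val[1] = +
  val[2] = +
  val[3] = +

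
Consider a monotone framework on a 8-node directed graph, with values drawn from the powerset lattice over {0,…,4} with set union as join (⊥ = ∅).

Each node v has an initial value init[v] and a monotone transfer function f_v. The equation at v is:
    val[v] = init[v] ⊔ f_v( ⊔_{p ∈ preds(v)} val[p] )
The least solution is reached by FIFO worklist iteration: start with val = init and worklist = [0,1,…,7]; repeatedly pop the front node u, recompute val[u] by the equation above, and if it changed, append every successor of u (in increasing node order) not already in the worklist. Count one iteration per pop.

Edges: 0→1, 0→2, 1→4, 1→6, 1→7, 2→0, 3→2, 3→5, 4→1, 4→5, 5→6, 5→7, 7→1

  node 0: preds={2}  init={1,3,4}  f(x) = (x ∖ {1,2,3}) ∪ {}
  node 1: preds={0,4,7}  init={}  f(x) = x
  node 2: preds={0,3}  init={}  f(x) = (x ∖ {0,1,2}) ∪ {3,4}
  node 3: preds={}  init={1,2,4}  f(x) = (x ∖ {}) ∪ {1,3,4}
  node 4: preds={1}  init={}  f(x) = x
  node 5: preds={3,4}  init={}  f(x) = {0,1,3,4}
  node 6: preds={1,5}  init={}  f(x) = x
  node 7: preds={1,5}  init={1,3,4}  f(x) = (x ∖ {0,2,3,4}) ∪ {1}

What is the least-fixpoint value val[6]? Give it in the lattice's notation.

{0,1,3,4}

Trace (11 dequeues):
  [1] u=0 | in {} | out {1,3,4} | ==
  [2] u=1 | in {1,3,4} | out {1,3,4} | prev {} | push {}
  [3] u=2 | in {1,2,3,4} | out {3,4} | prev {} | push {0}
  [4] u=3 | in {} | out {1,2,3,4} | prev {1,2,4} | push {2}
  [5] u=4 | in {1,3,4} | out {1,3,4} | prev {} | push {1}
  [6] u=5 | in {1,2,3,4} | out {0,1,3,4} | prev {} | push {}
  [7] u=6 | in {0,1,3,4} | out {0,1,3,4} | prev {} | push {}
  [8] u=7 | in {0,1,3,4} | out {1,3,4} | ==
  [9] u=0 | in {3,4} | out {1,3,4} | ==
  [10] u=2 | in {1,2,3,4} | out {3,4} | ==
  [11] u=1 | in {1,3,4} | out {1,3,4} | ==

Converged values:
  [0] {1,3,4}
  [1] {1,3,4}
  [2] {3,4}
  [3] {1,2,3,4}
  [4] {1,3,4}
  [5] {0,1,3,4}
  [6] {0,1,3,4}
  [7] {1,3,4}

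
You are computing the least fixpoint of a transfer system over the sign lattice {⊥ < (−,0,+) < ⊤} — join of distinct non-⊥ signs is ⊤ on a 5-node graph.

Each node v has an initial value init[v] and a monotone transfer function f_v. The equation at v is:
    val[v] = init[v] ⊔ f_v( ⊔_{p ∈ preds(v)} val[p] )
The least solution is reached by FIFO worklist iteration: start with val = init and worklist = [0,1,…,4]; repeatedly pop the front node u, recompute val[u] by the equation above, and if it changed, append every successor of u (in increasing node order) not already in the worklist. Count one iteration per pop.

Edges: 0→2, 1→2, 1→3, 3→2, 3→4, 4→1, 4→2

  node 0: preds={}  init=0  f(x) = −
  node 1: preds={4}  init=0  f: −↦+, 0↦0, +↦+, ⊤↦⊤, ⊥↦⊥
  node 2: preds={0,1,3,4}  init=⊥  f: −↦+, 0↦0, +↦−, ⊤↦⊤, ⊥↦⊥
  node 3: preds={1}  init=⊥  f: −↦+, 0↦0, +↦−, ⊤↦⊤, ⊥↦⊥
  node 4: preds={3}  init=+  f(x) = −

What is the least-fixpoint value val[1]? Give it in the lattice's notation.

⊤

Worklist (7 pops):
  #1 pop 0: in=⊥ → ⊤ (was 0); enqueue []
  #2 pop 1: in=+ → ⊤ (was 0); enqueue []
  #3 pop 2: in=⊤ → ⊤ (was ⊥); enqueue []
  #4 pop 3: in=⊤ → ⊤ (was ⊥); enqueue [2]
  #5 pop 4: in=⊤ → ⊤ (was +); enqueue [1]
  #6 pop 2: in=⊤ → ⊤ (no change)
  #7 pop 1: in=⊤ → ⊤ (no change)

Fixpoint:
  val[0] = ⊤
  val[1] = ⊤
  val[2] = ⊤
  val[3] = ⊤
  val[4] = ⊤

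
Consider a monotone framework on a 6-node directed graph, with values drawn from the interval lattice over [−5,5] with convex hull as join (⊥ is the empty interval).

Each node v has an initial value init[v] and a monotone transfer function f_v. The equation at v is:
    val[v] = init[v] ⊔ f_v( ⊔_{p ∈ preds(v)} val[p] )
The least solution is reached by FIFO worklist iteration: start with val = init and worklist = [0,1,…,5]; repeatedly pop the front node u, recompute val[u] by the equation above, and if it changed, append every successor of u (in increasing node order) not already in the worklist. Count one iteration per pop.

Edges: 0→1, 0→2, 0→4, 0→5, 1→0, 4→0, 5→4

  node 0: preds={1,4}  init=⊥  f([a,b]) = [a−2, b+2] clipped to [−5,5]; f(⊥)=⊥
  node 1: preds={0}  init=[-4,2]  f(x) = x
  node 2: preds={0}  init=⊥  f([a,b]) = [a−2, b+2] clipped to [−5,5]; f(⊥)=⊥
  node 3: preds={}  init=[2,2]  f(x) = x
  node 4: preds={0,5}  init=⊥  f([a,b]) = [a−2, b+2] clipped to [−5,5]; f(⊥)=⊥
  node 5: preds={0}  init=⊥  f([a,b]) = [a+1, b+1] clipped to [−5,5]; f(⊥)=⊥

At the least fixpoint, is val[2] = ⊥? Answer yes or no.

Iteration log — 12 steps:
  step 1. node 0  ⊔preds=[-4,2]  new=[-5,4]  old=⊥  +wl: 
  step 2. node 1  ⊔preds=[-5,4]  new=[-5,4]  old=[-4,2]  +wl: 0
  step 3. node 2  ⊔preds=[-5,4]  new=[-5,5]  old=⊥  +wl: 
  step 4. node 3  ⊔preds=⊥  new=[2,2]  stable
  step 5. node 4  ⊔preds=[-5,4]  new=[-5,5]  old=⊥  +wl: 
  step 6. node 5  ⊔preds=[-5,4]  new=[-4,5]  old=⊥  +wl: 4
  step 7. node 0  ⊔preds=[-5,5]  new=[-5,5]  old=[-5,4]  +wl: 1,2,5
  step 8. node 4  ⊔preds=[-5,5]  new=[-5,5]  stable
  step 9. node 1  ⊔preds=[-5,5]  new=[-5,5]  old=[-5,4]  +wl: 0
  step 10. node 2  ⊔preds=[-5,5]  new=[-5,5]  stable
  step 11. node 5  ⊔preds=[-5,5]  new=[-4,5]  stable
  step 12. node 0  ⊔preds=[-5,5]  new=[-5,5]  stable

Least fixpoint reached:
  node 0: [-5,5]
  node 1: [-5,5]
  node 2: [-5,5]
  node 3: [2,2]
  node 4: [-5,5]
  node 5: [-4,5]

no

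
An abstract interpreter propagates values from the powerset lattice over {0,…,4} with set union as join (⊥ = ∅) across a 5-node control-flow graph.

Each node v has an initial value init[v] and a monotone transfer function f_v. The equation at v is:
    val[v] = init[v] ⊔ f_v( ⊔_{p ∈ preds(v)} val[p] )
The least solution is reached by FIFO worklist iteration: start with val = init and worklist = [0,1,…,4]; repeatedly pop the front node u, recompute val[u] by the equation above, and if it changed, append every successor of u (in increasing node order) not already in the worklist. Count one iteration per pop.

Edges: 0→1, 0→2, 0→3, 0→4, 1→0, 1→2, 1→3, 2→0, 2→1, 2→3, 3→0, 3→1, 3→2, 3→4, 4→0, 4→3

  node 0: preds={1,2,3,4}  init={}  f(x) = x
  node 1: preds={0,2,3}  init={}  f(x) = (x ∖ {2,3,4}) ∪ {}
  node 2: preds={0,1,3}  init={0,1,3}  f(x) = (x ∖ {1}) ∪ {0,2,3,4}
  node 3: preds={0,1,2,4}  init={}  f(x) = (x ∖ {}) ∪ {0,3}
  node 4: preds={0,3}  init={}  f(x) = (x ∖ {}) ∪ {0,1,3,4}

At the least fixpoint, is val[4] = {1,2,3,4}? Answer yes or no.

no

Iteration log — 10 steps:
  step 1. node 0  ⊔preds={0,1,3}  new={0,1,3}  old={}  +wl: 
  step 2. node 1  ⊔preds={0,1,3}  new={0,1}  old={}  +wl: 0
  step 3. node 2  ⊔preds={0,1,3}  new={0,1,2,3,4}  old={0,1,3}  +wl: 1
  step 4. node 3  ⊔preds={0,1,2,3,4}  new={0,1,2,3,4}  old={}  +wl: 2
  step 5. node 4  ⊔preds={0,1,2,3,4}  new={0,1,2,3,4}  old={}  +wl: 3
  step 6. node 0  ⊔preds={0,1,2,3,4}  new={0,1,2,3,4}  old={0,1,3}  +wl: 4
  step 7. node 1  ⊔preds={0,1,2,3,4}  new={0,1}  stable
  step 8. node 2  ⊔preds={0,1,2,3,4}  new={0,1,2,3,4}  stable
  step 9. node 3  ⊔preds={0,1,2,3,4}  new={0,1,2,3,4}  stable
  step 10. node 4  ⊔preds={0,1,2,3,4}  new={0,1,2,3,4}  stable

Least fixpoint reached:
  node 0: {0,1,2,3,4}
  node 1: {0,1}
  node 2: {0,1,2,3,4}
  node 3: {0,1,2,3,4}
  node 4: {0,1,2,3,4}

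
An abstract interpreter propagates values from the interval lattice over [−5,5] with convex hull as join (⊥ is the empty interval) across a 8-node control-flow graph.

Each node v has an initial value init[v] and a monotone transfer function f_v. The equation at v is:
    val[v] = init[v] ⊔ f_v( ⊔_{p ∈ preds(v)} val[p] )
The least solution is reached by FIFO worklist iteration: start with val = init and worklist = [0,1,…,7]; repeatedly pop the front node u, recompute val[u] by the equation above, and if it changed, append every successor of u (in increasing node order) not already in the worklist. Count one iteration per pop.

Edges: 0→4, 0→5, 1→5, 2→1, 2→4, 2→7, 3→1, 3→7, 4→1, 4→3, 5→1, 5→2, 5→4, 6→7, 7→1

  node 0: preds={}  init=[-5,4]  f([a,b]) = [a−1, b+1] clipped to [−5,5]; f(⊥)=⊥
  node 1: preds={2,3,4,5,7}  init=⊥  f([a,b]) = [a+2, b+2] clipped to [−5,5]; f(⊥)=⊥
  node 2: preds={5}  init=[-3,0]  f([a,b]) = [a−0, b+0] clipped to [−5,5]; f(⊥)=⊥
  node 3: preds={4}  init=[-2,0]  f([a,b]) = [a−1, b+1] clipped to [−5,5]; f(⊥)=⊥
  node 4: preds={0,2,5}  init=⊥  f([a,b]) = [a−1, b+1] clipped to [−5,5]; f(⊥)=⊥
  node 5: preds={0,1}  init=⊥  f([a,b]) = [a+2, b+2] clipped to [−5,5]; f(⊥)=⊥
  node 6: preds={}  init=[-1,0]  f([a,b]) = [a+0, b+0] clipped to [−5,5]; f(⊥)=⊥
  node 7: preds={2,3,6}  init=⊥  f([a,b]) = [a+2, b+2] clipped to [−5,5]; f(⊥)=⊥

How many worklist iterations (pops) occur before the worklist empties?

Trace (16 dequeues):
  [1] u=0 | in ⊥ | out [-5,4] | ==
  [2] u=1 | in [-3,0] | out [-1,2] | prev ⊥ | push {}
  [3] u=2 | in ⊥ | out [-3,0] | ==
  [4] u=3 | in ⊥ | out [-2,0] | ==
  [5] u=4 | in [-5,4] | out [-5,5] | prev ⊥ | push {1,3}
  [6] u=5 | in [-5,4] | out [-3,5] | prev ⊥ | push {2,4}
  [7] u=6 | in ⊥ | out [-1,0] | ==
  [8] u=7 | in [-3,0] | out [-1,2] | prev ⊥ | push {}
  [9] u=1 | in [-5,5] | out [-3,5] | prev [-1,2] | push {5}
  [10] u=3 | in [-5,5] | out [-5,5] | prev [-2,0] | push {1,7}
  [11] u=2 | in [-3,5] | out [-3,5] | prev [-3,0] | push {}
  [12] u=4 | in [-5,5] | out [-5,5] | ==
  [13] u=5 | in [-5,5] | out [-3,5] | ==
  [14] u=1 | in [-5,5] | out [-3,5] | ==
  [15] u=7 | in [-5,5] | out [-3,5] | prev [-1,2] | push {1}
  [16] u=1 | in [-5,5] | out [-3,5] | ==

Converged values:
  [0] [-5,4]
  [1] [-3,5]
  [2] [-3,5]
  [3] [-5,5]
  [4] [-5,5]
  [5] [-3,5]
  [6] [-1,0]
  [7] [-3,5]

16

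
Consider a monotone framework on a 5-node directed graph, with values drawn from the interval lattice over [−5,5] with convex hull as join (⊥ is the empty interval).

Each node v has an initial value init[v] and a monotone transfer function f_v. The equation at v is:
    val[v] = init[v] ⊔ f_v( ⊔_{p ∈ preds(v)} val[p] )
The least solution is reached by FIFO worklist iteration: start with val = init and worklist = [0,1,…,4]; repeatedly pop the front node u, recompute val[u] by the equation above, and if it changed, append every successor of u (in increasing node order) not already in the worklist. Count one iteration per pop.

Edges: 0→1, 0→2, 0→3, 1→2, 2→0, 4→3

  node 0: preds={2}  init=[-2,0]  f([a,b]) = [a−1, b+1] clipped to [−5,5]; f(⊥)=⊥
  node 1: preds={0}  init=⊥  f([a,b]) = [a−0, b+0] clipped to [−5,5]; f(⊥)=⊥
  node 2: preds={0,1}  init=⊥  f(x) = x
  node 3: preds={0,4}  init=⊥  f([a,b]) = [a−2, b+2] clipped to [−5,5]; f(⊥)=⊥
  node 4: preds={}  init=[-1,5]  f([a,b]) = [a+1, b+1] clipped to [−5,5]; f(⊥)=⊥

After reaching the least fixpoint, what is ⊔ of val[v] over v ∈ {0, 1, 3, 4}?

[-5,5]

Iteration log — 26 steps:
  step 1. node 0  ⊔preds=⊥  new=[-2,0]  stable
  step 2. node 1  ⊔preds=[-2,0]  new=[-2,0]  old=⊥  +wl: 
  step 3. node 2  ⊔preds=[-2,0]  new=[-2,0]  old=⊥  +wl: 0
  step 4. node 3  ⊔preds=[-2,5]  new=[-4,5]  old=⊥  +wl: 
  step 5. node 4  ⊔preds=⊥  new=[-1,5]  stable
  step 6. node 0  ⊔preds=[-2,0]  new=[-3,1]  old=[-2,0]  +wl: 1,2,3
  step 7. node 1  ⊔preds=[-3,1]  new=[-3,1]  old=[-2,0]  +wl: 
  step 8. node 2  ⊔preds=[-3,1]  new=[-3,1]  old=[-2,0]  +wl: 0
  step 9. node 3  ⊔preds=[-3,5]  new=[-5,5]  old=[-4,5]  +wl: 
  step 10. node 0  ⊔preds=[-3,1]  new=[-4,2]  old=[-3,1]  +wl: 1,2,3
  step 11. node 1  ⊔preds=[-4,2]  new=[-4,2]  old=[-3,1]  +wl: 
  step 12. node 2  ⊔preds=[-4,2]  new=[-4,2]  old=[-3,1]  +wl: 0
  step 13. node 3  ⊔preds=[-4,5]  new=[-5,5]  stable
  step 14. node 0  ⊔preds=[-4,2]  new=[-5,3]  old=[-4,2]  +wl: 1,2,3
  step 15. node 1  ⊔preds=[-5,3]  new=[-5,3]  old=[-4,2]  +wl: 
  step 16. node 2  ⊔preds=[-5,3]  new=[-5,3]  old=[-4,2]  +wl: 0
  step 17. node 3  ⊔preds=[-5,5]  new=[-5,5]  stable
  step 18. node 0  ⊔preds=[-5,3]  new=[-5,4]  old=[-5,3]  +wl: 1,2,3
  step 19. node 1  ⊔preds=[-5,4]  new=[-5,4]  old=[-5,3]  +wl: 
  step 20. node 2  ⊔preds=[-5,4]  new=[-5,4]  old=[-5,3]  +wl: 0
  step 21. node 3  ⊔preds=[-5,5]  new=[-5,5]  stable
  step 22. node 0  ⊔preds=[-5,4]  new=[-5,5]  old=[-5,4]  +wl: 1,2,3
  step 23. node 1  ⊔preds=[-5,5]  new=[-5,5]  old=[-5,4]  +wl: 
  step 24. node 2  ⊔preds=[-5,5]  new=[-5,5]  old=[-5,4]  +wl: 0
  step 25. node 3  ⊔preds=[-5,5]  new=[-5,5]  stable
  step 26. node 0  ⊔preds=[-5,5]  new=[-5,5]  stable

Least fixpoint reached:
  node 0: [-5,5]
  node 1: [-5,5]
  node 2: [-5,5]
  node 3: [-5,5]
  node 4: [-1,5]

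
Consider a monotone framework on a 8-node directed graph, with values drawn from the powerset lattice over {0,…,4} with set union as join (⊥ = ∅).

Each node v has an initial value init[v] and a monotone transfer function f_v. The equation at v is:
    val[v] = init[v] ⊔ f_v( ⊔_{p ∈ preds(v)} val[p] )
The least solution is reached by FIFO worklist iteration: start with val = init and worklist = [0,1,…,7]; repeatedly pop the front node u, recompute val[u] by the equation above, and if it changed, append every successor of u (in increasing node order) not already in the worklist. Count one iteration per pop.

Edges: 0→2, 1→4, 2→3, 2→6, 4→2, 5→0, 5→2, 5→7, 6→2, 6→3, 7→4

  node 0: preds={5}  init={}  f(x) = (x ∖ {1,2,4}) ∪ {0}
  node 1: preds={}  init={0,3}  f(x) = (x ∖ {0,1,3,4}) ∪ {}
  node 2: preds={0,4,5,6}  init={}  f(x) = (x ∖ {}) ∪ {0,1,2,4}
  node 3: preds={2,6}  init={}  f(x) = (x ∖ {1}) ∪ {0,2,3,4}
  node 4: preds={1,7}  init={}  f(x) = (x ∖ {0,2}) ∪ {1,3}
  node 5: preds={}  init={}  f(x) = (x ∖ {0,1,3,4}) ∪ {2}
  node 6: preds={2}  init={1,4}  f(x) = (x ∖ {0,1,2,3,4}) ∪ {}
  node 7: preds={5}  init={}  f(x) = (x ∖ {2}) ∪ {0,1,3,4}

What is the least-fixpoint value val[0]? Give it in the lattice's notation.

{0}

Iteration log — 14 steps:
  step 1. node 0  ⊔preds={}  new={0}  old={}  +wl: 
  step 2. node 1  ⊔preds={}  new={0,3}  stable
  step 3. node 2  ⊔preds={0,1,4}  new={0,1,2,4}  old={}  +wl: 
  step 4. node 3  ⊔preds={0,1,2,4}  new={0,2,3,4}  old={}  +wl: 
  step 5. node 4  ⊔preds={0,3}  new={1,3}  old={}  +wl: 2
  step 6. node 5  ⊔preds={}  new={2}  old={}  +wl: 0
  step 7. node 6  ⊔preds={0,1,2,4}  new={1,4}  stable
  step 8. node 7  ⊔preds={2}  new={0,1,3,4}  old={}  +wl: 4
  step 9. node 2  ⊔preds={0,1,2,3,4}  new={0,1,2,3,4}  old={0,1,2,4}  +wl: 3,6
  step 10. node 0  ⊔preds={2}  new={0}  stable
  step 11. node 4  ⊔preds={0,1,3,4}  new={1,3,4}  old={1,3}  +wl: 2
  step 12. node 3  ⊔preds={0,1,2,3,4}  new={0,2,3,4}  stable
  step 13. node 6  ⊔preds={0,1,2,3,4}  new={1,4}  stable
  step 14. node 2  ⊔preds={0,1,2,3,4}  new={0,1,2,3,4}  stable

Least fixpoint reached:
  node 0: {0}
  node 1: {0,3}
  node 2: {0,1,2,3,4}
  node 3: {0,2,3,4}
  node 4: {1,3,4}
  node 5: {2}
  node 6: {1,4}
  node 7: {0,1,3,4}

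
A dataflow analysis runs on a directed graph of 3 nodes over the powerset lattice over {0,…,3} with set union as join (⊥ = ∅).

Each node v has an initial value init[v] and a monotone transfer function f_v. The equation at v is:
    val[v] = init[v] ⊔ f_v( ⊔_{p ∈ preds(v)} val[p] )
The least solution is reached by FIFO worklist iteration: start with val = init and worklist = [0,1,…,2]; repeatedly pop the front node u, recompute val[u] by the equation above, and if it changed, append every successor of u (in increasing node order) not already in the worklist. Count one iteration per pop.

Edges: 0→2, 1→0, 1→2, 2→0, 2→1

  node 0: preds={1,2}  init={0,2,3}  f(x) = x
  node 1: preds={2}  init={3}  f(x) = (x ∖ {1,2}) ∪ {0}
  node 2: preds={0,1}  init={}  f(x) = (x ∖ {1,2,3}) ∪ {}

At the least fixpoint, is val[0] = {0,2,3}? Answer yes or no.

Worklist (5 pops):
  #1 pop 0: in={3} → {0,2,3} (no change)
  #2 pop 1: in={} → {0,3} (was {3}); enqueue [0]
  #3 pop 2: in={0,2,3} → {0} (was {}); enqueue [1]
  #4 pop 0: in={0,3} → {0,2,3} (no change)
  #5 pop 1: in={0} → {0,3} (no change)

Fixpoint:
  val[0] = {0,2,3}
  val[1] = {0,3}
  val[2] = {0}

yes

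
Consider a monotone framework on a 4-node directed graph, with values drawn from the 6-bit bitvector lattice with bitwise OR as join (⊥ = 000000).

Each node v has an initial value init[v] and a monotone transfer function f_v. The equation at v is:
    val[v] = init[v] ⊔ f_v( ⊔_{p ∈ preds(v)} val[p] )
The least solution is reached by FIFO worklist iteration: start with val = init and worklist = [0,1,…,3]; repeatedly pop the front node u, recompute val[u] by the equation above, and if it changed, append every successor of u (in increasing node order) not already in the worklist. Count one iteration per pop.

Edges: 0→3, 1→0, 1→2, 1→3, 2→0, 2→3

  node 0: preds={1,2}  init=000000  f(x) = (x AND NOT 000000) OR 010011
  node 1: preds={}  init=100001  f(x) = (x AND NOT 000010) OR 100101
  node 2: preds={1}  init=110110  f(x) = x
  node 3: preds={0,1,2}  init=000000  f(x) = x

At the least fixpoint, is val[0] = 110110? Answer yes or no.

no

Worklist (5 pops):
  #1 pop 0: in=110111 → 110111 (was 000000); enqueue []
  #2 pop 1: in=000000 → 100101 (was 100001); enqueue [0]
  #3 pop 2: in=100101 → 110111 (was 110110); enqueue []
  #4 pop 3: in=110111 → 110111 (was 000000); enqueue []
  #5 pop 0: in=110111 → 110111 (no change)

Fixpoint:
  val[0] = 110111
  val[1] = 100101
  val[2] = 110111
  val[3] = 110111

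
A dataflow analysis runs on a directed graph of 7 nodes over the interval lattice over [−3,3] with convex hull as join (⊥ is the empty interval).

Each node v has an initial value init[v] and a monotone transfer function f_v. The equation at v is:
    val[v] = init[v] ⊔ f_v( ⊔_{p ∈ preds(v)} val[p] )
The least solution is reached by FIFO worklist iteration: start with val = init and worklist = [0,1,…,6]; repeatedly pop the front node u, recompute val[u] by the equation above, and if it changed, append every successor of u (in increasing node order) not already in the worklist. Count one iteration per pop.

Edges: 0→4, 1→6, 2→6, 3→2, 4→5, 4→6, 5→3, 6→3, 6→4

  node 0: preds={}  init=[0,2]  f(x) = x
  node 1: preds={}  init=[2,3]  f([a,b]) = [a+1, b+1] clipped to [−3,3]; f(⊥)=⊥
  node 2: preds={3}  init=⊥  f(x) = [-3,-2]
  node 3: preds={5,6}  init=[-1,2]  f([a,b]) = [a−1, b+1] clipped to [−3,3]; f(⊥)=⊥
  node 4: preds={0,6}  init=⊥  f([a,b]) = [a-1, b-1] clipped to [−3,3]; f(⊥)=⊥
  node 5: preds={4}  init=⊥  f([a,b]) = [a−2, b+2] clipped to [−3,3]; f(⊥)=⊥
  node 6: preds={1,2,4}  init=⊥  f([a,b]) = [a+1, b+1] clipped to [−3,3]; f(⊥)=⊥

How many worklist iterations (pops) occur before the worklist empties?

Worklist (12 pops):
  #1 pop 0: in=⊥ → [0,2] (no change)
  #2 pop 1: in=⊥ → [2,3] (no change)
  #3 pop 2: in=[-1,2] → [-3,-2] (was ⊥); enqueue []
  #4 pop 3: in=⊥ → [-1,2] (no change)
  #5 pop 4: in=[0,2] → [-1,1] (was ⊥); enqueue []
  #6 pop 5: in=[-1,1] → [-3,3] (was ⊥); enqueue [3]
  #7 pop 6: in=[-3,3] → [-2,3] (was ⊥); enqueue [4]
  #8 pop 3: in=[-3,3] → [-3,3] (was [-1,2]); enqueue [2]
  #9 pop 4: in=[-2,3] → [-3,2] (was [-1,1]); enqueue [5,6]
  #10 pop 2: in=[-3,3] → [-3,-2] (no change)
  #11 pop 5: in=[-3,2] → [-3,3] (no change)
  #12 pop 6: in=[-3,3] → [-2,3] (no change)

Fixpoint:
  val[0] = [0,2]
  val[1] = [2,3]
  val[2] = [-3,-2]
  val[3] = [-3,3]
  val[4] = [-3,2]
  val[5] = [-3,3]
  val[6] = [-2,3]

12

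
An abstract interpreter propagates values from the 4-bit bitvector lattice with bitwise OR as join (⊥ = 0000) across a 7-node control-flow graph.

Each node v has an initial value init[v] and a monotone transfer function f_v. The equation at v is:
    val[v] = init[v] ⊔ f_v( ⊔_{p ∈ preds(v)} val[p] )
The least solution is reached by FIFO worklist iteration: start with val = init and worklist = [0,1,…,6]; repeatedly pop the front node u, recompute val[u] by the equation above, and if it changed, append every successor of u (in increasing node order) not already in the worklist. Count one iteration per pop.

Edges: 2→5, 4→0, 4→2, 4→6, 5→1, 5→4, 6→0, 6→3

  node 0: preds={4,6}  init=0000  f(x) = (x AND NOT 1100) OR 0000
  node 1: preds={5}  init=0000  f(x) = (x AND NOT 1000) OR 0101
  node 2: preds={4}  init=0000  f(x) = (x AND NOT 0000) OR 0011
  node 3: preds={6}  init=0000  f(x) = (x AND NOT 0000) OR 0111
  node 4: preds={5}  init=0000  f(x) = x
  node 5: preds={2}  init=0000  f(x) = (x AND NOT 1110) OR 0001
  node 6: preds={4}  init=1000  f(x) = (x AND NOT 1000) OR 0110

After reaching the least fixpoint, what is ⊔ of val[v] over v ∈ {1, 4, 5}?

Worklist (15 pops):
  #1 pop 0: in=1000 → 0000 (no change)
  #2 pop 1: in=0000 → 0101 (was 0000); enqueue []
  #3 pop 2: in=0000 → 0011 (was 0000); enqueue []
  #4 pop 3: in=1000 → 1111 (was 0000); enqueue []
  #5 pop 4: in=0000 → 0000 (no change)
  #6 pop 5: in=0011 → 0001 (was 0000); enqueue [1,4]
  #7 pop 6: in=0000 → 1110 (was 1000); enqueue [0,3]
  #8 pop 1: in=0001 → 0101 (no change)
  #9 pop 4: in=0001 → 0001 (was 0000); enqueue [2,6]
  #10 pop 0: in=1111 → 0011 (was 0000); enqueue []
  #11 pop 3: in=1110 → 1111 (no change)
  #12 pop 2: in=0001 → 0011 (no change)
  #13 pop 6: in=0001 → 1111 (was 1110); enqueue [0,3]
  #14 pop 0: in=1111 → 0011 (no change)
  #15 pop 3: in=1111 → 1111 (no change)

Fixpoint:
  val[0] = 0011
  val[1] = 0101
  val[2] = 0011
  val[3] = 1111
  val[4] = 0001
  val[5] = 0001
  val[6] = 1111

0101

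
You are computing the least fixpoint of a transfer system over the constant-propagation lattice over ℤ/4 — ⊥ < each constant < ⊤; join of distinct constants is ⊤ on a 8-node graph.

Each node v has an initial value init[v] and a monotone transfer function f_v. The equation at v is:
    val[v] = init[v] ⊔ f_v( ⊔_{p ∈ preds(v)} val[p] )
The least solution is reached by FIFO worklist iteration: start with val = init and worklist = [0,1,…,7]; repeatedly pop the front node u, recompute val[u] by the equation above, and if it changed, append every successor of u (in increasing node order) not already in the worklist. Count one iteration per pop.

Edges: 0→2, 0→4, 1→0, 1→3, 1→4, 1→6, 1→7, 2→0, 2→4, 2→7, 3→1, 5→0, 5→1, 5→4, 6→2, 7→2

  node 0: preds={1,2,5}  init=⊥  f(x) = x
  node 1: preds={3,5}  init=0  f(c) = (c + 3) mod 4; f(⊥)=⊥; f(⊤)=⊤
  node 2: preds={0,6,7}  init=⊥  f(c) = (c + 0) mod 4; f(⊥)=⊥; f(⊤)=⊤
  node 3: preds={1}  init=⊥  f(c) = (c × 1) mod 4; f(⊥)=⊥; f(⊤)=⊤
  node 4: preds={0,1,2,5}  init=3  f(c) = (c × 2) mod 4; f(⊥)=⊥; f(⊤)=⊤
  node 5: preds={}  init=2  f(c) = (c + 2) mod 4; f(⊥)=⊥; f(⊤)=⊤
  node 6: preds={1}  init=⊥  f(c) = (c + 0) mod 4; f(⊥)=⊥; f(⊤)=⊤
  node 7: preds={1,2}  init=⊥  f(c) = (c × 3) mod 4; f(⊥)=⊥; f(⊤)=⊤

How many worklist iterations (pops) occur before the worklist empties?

11

Trace (11 dequeues):
  [1] u=0 | in ⊤ | out ⊤ | prev ⊥ | push {}
  [2] u=1 | in 2 | out ⊤ | prev 0 | push {0}
  [3] u=2 | in ⊤ | out ⊤ | prev ⊥ | push {}
  [4] u=3 | in ⊤ | out ⊤ | prev ⊥ | push {1}
  [5] u=4 | in ⊤ | out ⊤ | prev 3 | push {}
  [6] u=5 | in ⊥ | out 2 | ==
  [7] u=6 | in ⊤ | out ⊤ | prev ⊥ | push {2}
  [8] u=7 | in ⊤ | out ⊤ | prev ⊥ | push {}
  [9] u=0 | in ⊤ | out ⊤ | ==
  [10] u=1 | in ⊤ | out ⊤ | ==
  [11] u=2 | in ⊤ | out ⊤ | ==

Converged values:
  [0] ⊤
  [1] ⊤
  [2] ⊤
  [3] ⊤
  [4] ⊤
  [5] 2
  [6] ⊤
  [7] ⊤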